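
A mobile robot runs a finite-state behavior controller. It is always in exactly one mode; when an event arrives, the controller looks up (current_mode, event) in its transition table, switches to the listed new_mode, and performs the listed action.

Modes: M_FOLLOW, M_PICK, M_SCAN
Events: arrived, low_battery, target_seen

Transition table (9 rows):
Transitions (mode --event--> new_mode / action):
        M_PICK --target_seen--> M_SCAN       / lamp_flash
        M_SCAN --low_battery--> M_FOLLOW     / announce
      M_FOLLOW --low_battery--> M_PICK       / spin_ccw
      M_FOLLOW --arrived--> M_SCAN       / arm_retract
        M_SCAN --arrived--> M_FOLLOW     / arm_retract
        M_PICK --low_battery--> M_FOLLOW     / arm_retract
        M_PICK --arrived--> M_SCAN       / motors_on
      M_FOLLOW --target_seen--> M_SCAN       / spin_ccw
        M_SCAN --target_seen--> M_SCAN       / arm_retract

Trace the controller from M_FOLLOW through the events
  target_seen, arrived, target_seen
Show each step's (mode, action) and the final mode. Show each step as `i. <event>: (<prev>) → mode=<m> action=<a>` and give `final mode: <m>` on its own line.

1. target_seen: (M_FOLLOW) → mode=M_SCAN action=spin_ccw
2. arrived: (M_SCAN) → mode=M_FOLLOW action=arm_retract
3. target_seen: (M_FOLLOW) → mode=M_SCAN action=spin_ccw

final mode: M_SCAN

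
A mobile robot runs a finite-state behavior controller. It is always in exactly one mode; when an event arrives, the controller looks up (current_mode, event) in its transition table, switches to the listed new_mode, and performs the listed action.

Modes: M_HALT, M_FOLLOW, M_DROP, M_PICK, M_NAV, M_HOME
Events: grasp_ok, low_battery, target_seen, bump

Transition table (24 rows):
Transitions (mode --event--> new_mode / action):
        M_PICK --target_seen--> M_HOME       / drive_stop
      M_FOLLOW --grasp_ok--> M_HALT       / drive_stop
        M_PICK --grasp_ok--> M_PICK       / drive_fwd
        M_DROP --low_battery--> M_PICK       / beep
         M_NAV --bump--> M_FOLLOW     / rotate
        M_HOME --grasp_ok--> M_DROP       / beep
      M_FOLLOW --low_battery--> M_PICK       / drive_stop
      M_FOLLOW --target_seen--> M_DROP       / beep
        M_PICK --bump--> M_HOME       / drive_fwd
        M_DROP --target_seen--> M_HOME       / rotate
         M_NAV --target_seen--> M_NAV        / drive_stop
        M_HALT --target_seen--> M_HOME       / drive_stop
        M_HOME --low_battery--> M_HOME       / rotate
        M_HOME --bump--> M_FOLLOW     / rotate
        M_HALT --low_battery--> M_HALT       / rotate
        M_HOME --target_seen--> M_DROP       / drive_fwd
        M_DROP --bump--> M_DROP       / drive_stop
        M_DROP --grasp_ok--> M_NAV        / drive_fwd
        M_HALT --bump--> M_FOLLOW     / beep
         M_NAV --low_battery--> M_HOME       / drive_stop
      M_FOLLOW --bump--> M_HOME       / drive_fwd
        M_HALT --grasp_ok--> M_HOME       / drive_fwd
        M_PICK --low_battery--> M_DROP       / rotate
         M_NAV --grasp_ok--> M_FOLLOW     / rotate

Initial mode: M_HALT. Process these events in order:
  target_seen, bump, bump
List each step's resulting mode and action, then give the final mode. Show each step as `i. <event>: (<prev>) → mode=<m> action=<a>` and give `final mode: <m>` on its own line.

1. target_seen: (M_HALT) → mode=M_HOME action=drive_stop
2. bump: (M_HOME) → mode=M_FOLLOW action=rotate
3. bump: (M_FOLLOW) → mode=M_HOME action=drive_fwd

final mode: M_HOME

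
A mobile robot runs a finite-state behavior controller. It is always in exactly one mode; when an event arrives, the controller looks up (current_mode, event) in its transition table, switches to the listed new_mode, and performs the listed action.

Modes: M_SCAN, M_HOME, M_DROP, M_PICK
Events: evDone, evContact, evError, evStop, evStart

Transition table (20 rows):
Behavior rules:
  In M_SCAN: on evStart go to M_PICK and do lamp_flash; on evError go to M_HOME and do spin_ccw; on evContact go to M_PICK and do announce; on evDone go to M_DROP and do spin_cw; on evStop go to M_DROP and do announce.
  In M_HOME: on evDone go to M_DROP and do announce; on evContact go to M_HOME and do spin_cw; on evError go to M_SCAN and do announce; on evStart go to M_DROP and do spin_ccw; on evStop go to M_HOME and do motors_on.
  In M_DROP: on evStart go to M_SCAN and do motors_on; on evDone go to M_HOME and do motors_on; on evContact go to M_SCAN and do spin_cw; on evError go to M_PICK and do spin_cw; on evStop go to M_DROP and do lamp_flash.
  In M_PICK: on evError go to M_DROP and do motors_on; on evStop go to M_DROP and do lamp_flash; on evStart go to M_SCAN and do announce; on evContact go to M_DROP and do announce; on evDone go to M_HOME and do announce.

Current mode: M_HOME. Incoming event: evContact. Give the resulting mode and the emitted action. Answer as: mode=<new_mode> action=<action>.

mode=M_HOME action=spin_cw

current mode = M_HOME; filter table to that mode:
  (M_HOME, evDone) → (M_DROP, announce)
  (M_HOME, evContact) → (M_HOME, spin_cw)  ← event matches
  (M_HOME, evError) → (M_SCAN, announce)
  (M_HOME, evStart) → (M_DROP, spin_ccw)
  (M_HOME, evStop) → (M_HOME, motors_on)
event = evContact selects (M_HOME, spin_cw)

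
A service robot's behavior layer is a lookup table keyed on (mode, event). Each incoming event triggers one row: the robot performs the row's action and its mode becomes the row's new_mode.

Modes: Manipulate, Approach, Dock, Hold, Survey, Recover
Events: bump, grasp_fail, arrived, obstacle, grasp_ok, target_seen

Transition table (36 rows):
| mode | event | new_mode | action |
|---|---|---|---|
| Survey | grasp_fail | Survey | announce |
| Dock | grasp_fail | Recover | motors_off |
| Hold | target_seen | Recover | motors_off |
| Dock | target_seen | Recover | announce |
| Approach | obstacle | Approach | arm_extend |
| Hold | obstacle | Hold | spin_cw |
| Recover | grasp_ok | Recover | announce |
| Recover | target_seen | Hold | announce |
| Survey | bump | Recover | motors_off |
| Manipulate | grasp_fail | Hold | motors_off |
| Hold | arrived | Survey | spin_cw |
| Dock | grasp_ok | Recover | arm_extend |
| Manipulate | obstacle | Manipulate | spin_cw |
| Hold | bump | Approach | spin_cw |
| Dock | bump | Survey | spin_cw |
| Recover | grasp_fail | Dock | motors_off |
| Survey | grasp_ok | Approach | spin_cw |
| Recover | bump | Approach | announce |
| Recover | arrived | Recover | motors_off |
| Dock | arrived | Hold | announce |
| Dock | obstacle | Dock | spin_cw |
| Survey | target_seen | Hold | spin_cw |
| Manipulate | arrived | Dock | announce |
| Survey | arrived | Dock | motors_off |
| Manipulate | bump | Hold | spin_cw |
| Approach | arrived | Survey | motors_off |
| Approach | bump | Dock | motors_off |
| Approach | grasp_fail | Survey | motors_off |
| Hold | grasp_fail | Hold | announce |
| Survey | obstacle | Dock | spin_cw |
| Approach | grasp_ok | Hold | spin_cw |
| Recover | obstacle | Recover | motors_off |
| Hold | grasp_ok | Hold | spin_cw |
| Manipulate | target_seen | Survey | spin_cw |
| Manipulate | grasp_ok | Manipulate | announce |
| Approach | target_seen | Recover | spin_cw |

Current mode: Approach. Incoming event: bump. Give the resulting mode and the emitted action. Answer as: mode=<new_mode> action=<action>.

mode=Dock action=motors_off

current mode = Approach; filter table to that mode:
  (Approach, obstacle) → (Approach, arm_extend)
  (Approach, arrived) → (Survey, motors_off)
  (Approach, bump) → (Dock, motors_off)  ← event matches
  (Approach, grasp_fail) → (Survey, motors_off)
  (Approach, grasp_ok) → (Hold, spin_cw)
  (Approach, target_seen) → (Recover, spin_cw)
event = bump selects (Dock, motors_off)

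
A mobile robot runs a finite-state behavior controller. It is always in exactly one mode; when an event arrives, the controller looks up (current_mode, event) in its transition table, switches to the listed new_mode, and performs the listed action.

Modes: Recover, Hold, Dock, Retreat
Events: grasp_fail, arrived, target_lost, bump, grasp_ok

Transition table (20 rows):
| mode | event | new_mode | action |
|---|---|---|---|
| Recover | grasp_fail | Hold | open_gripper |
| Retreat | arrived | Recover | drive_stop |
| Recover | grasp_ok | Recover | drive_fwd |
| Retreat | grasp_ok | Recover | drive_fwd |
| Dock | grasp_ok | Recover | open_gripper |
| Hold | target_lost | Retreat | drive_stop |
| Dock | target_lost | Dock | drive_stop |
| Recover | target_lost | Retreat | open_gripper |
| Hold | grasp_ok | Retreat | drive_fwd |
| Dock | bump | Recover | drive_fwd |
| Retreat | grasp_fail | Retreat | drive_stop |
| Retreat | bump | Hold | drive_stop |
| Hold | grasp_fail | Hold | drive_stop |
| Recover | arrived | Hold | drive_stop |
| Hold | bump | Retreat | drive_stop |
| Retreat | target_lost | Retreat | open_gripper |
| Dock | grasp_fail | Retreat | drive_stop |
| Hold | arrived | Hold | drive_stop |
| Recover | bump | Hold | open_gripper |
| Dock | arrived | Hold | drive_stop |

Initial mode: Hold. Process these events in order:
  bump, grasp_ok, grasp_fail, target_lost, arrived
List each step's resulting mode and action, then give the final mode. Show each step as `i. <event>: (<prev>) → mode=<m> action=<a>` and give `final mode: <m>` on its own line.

final mode: Recover

1. bump: (Hold) → mode=Retreat action=drive_stop
2. grasp_ok: (Retreat) → mode=Recover action=drive_fwd
3. grasp_fail: (Recover) → mode=Hold action=open_gripper
4. target_lost: (Hold) → mode=Retreat action=drive_stop
5. arrived: (Retreat) → mode=Recover action=drive_stop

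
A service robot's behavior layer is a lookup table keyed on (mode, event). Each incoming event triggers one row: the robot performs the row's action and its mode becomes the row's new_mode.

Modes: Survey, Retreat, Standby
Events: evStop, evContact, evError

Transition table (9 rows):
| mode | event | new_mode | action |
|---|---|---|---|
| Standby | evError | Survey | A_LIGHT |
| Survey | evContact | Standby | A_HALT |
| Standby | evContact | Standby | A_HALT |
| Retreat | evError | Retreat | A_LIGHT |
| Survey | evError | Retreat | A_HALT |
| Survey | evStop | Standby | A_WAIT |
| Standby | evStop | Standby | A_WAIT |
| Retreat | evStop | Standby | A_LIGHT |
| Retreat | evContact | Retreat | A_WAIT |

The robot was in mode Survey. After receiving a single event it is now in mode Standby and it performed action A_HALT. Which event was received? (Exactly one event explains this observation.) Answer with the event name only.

try evStop: (Survey, evStop) → (Standby, A_WAIT)
try evContact: (Survey, evContact) → (Standby, A_HALT)  ← matches
try evError: (Survey, evError) → (Retreat, A_HALT)

evContact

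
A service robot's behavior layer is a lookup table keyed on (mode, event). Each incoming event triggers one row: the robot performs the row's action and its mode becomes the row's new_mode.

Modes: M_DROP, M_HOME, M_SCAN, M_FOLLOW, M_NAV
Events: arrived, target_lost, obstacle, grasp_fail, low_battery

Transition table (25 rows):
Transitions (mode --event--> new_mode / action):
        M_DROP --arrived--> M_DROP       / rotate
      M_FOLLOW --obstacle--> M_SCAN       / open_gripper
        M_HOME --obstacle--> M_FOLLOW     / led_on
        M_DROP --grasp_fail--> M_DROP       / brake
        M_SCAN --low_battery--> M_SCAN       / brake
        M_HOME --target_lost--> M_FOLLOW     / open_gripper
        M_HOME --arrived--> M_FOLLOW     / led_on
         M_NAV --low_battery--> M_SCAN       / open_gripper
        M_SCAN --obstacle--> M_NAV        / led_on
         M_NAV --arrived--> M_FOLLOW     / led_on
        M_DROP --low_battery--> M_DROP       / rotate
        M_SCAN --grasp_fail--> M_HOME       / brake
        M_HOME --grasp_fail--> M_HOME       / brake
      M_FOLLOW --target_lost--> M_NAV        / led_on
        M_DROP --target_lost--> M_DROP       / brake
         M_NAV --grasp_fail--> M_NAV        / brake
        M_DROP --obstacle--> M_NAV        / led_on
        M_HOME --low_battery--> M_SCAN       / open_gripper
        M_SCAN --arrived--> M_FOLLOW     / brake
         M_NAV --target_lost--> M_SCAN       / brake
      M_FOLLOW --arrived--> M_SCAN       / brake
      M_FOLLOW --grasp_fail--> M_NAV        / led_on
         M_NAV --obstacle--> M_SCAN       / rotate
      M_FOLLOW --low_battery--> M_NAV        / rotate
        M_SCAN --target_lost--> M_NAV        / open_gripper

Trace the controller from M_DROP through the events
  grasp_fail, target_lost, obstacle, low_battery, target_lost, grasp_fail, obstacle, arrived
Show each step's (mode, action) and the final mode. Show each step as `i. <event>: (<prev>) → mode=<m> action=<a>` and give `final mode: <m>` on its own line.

1. grasp_fail: (M_DROP) → mode=M_DROP action=brake
2. target_lost: (M_DROP) → mode=M_DROP action=brake
3. obstacle: (M_DROP) → mode=M_NAV action=led_on
4. low_battery: (M_NAV) → mode=M_SCAN action=open_gripper
5. target_lost: (M_SCAN) → mode=M_NAV action=open_gripper
6. grasp_fail: (M_NAV) → mode=M_NAV action=brake
7. obstacle: (M_NAV) → mode=M_SCAN action=rotate
8. arrived: (M_SCAN) → mode=M_FOLLOW action=brake

final mode: M_FOLLOW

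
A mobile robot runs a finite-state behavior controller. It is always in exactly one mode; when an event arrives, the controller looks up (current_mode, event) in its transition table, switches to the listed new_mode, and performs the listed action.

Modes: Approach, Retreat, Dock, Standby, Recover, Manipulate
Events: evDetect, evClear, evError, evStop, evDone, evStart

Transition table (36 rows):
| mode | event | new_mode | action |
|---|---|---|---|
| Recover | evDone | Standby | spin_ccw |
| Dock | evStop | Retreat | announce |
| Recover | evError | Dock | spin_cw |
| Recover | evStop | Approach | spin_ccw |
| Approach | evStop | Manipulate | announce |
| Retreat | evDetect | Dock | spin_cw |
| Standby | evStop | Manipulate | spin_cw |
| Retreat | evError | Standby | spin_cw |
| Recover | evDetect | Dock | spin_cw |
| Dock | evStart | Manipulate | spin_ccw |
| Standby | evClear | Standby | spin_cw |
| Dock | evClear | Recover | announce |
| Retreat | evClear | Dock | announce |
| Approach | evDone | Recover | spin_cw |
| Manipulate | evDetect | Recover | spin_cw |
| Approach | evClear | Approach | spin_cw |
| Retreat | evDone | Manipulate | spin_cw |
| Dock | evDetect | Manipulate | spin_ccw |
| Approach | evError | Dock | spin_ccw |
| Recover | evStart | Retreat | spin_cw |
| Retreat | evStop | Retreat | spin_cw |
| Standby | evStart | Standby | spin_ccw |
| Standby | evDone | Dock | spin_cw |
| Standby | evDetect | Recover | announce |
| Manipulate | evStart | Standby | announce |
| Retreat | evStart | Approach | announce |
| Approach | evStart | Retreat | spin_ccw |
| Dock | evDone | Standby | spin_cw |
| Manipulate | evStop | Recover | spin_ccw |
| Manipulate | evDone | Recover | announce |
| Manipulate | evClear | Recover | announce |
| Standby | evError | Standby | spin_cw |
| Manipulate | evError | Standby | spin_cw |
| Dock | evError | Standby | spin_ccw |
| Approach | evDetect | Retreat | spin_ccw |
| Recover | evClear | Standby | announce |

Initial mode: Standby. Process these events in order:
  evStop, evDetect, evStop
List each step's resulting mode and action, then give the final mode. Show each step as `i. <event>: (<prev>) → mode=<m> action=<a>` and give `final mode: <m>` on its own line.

final mode: Approach

1. evStop: (Standby) → mode=Manipulate action=spin_cw
2. evDetect: (Manipulate) → mode=Recover action=spin_cw
3. evStop: (Recover) → mode=Approach action=spin_ccw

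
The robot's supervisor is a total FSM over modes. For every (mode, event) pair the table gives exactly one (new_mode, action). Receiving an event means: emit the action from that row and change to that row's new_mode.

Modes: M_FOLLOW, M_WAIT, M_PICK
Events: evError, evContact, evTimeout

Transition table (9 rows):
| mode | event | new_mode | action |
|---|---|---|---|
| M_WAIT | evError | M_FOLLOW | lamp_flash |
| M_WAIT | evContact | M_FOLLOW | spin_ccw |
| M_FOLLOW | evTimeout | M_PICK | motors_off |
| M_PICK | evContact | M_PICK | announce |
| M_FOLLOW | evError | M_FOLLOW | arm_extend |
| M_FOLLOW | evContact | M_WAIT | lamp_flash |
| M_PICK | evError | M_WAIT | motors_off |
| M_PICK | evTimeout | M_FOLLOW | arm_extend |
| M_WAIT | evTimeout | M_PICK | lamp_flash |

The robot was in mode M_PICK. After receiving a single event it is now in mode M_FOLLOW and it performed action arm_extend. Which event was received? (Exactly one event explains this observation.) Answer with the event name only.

try evError: (M_PICK, evError) → (M_WAIT, motors_off)
try evContact: (M_PICK, evContact) → (M_PICK, announce)
try evTimeout: (M_PICK, evTimeout) → (M_FOLLOW, arm_extend)  ← matches

evTimeout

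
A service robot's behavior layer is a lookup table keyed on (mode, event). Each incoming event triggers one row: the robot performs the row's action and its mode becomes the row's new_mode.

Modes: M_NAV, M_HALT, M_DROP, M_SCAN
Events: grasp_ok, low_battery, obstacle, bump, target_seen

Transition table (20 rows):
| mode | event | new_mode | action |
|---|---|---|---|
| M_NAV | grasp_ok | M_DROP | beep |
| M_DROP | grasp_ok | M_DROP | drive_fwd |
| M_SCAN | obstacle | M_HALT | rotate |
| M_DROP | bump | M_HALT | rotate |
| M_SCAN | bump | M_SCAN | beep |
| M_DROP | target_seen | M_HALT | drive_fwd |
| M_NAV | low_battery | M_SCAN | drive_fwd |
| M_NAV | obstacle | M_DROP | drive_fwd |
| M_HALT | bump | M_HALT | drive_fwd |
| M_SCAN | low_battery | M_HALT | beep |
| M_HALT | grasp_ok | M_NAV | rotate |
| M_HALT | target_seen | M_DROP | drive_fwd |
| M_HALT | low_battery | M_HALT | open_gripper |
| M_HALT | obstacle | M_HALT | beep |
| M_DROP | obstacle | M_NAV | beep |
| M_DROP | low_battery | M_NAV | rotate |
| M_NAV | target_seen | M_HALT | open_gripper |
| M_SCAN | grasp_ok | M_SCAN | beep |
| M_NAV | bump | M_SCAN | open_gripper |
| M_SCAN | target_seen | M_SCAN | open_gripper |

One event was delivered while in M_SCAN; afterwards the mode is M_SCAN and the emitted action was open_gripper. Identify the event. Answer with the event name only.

try grasp_ok: (M_SCAN, grasp_ok) → (M_SCAN, beep)
try low_battery: (M_SCAN, low_battery) → (M_HALT, beep)
try obstacle: (M_SCAN, obstacle) → (M_HALT, rotate)
try bump: (M_SCAN, bump) → (M_SCAN, beep)
try target_seen: (M_SCAN, target_seen) → (M_SCAN, open_gripper)  ← matches

target_seen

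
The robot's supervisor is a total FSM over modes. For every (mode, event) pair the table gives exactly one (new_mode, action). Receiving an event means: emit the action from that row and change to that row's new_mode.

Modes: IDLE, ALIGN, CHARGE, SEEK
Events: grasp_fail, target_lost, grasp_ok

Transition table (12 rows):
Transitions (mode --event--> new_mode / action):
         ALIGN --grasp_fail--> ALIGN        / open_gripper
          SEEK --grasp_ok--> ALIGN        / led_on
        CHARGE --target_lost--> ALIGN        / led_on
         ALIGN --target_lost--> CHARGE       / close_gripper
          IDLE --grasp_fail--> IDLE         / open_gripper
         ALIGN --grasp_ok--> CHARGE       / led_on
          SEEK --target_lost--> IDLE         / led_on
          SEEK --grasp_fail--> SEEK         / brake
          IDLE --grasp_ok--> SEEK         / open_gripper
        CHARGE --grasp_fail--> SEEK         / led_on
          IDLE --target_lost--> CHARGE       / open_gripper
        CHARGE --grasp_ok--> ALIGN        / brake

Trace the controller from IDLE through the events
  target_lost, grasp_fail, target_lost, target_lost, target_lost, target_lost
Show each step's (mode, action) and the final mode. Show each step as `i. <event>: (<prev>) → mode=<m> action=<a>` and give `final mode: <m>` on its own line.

final mode: CHARGE

1. target_lost: (IDLE) → mode=CHARGE action=open_gripper
2. grasp_fail: (CHARGE) → mode=SEEK action=led_on
3. target_lost: (SEEK) → mode=IDLE action=led_on
4. target_lost: (IDLE) → mode=CHARGE action=open_gripper
5. target_lost: (CHARGE) → mode=ALIGN action=led_on
6. target_lost: (ALIGN) → mode=CHARGE action=close_gripper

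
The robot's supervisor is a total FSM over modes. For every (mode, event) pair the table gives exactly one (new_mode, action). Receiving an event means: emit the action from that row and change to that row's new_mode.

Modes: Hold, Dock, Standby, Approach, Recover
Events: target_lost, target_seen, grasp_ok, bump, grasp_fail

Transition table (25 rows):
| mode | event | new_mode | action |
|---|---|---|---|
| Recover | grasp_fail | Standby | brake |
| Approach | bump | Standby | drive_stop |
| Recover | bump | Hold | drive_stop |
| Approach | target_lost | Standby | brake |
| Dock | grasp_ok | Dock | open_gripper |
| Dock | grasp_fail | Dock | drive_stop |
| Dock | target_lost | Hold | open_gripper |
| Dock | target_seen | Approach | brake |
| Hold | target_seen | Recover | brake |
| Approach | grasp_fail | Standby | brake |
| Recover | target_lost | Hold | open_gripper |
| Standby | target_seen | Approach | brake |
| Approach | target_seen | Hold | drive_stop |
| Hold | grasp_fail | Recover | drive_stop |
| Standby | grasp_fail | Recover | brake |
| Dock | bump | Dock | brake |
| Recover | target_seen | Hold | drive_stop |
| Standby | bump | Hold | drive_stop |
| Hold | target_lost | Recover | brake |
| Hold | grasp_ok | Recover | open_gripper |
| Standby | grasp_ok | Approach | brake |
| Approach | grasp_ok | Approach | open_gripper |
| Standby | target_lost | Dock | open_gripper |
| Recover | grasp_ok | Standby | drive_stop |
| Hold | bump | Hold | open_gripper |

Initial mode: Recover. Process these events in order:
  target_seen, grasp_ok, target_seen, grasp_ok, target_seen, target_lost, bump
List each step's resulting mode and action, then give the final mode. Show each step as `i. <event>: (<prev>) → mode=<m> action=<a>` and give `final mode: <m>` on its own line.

final mode: Hold

1. target_seen: (Recover) → mode=Hold action=drive_stop
2. grasp_ok: (Hold) → mode=Recover action=open_gripper
3. target_seen: (Recover) → mode=Hold action=drive_stop
4. grasp_ok: (Hold) → mode=Recover action=open_gripper
5. target_seen: (Recover) → mode=Hold action=drive_stop
6. target_lost: (Hold) → mode=Recover action=brake
7. bump: (Recover) → mode=Hold action=drive_stop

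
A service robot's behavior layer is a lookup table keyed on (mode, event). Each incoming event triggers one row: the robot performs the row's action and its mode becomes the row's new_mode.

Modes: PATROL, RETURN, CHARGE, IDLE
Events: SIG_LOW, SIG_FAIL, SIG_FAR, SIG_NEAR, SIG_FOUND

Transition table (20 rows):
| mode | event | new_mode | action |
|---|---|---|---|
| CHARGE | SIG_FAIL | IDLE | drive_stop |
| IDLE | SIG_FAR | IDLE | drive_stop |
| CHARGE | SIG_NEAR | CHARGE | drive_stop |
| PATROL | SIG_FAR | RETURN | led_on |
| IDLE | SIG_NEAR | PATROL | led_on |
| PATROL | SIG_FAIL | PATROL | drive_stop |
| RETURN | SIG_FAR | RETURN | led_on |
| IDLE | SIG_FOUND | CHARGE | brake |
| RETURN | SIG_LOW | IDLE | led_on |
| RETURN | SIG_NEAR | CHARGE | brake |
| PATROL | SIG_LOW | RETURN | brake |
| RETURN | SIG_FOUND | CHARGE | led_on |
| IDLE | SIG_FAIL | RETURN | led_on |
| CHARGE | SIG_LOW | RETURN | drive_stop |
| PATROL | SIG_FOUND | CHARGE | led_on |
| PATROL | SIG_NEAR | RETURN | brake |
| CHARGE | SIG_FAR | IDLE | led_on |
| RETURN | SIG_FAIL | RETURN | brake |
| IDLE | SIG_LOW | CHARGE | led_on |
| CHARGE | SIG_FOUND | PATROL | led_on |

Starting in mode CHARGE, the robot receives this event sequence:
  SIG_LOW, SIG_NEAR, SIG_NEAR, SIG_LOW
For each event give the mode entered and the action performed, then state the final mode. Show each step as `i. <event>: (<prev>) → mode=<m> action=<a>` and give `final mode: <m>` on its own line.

final mode: RETURN

1. SIG_LOW: (CHARGE) → mode=RETURN action=drive_stop
2. SIG_NEAR: (RETURN) → mode=CHARGE action=brake
3. SIG_NEAR: (CHARGE) → mode=CHARGE action=drive_stop
4. SIG_LOW: (CHARGE) → mode=RETURN action=drive_stop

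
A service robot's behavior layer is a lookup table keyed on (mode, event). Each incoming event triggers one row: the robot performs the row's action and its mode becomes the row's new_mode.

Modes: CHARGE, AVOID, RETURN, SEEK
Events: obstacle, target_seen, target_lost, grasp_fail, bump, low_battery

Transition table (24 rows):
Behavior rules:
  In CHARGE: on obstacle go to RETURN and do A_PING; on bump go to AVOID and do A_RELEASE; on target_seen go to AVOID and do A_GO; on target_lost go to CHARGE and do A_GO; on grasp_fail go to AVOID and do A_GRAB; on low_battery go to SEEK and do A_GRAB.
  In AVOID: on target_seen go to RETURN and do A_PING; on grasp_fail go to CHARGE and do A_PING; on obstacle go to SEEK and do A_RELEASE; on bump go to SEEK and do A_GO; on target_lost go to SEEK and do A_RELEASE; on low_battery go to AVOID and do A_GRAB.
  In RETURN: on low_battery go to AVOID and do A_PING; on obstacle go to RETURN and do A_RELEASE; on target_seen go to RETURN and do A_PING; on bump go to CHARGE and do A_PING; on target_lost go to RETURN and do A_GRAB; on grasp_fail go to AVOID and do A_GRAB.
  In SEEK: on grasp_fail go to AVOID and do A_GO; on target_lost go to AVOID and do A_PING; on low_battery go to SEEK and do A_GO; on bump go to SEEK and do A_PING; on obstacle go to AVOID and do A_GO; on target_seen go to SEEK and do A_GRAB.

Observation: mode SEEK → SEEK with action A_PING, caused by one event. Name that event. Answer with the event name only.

try obstacle: (SEEK, obstacle) → (AVOID, A_GO)
try target_seen: (SEEK, target_seen) → (SEEK, A_GRAB)
try target_lost: (SEEK, target_lost) → (AVOID, A_PING)
try grasp_fail: (SEEK, grasp_fail) → (AVOID, A_GO)
try bump: (SEEK, bump) → (SEEK, A_PING)  ← matches
try low_battery: (SEEK, low_battery) → (SEEK, A_GO)

bump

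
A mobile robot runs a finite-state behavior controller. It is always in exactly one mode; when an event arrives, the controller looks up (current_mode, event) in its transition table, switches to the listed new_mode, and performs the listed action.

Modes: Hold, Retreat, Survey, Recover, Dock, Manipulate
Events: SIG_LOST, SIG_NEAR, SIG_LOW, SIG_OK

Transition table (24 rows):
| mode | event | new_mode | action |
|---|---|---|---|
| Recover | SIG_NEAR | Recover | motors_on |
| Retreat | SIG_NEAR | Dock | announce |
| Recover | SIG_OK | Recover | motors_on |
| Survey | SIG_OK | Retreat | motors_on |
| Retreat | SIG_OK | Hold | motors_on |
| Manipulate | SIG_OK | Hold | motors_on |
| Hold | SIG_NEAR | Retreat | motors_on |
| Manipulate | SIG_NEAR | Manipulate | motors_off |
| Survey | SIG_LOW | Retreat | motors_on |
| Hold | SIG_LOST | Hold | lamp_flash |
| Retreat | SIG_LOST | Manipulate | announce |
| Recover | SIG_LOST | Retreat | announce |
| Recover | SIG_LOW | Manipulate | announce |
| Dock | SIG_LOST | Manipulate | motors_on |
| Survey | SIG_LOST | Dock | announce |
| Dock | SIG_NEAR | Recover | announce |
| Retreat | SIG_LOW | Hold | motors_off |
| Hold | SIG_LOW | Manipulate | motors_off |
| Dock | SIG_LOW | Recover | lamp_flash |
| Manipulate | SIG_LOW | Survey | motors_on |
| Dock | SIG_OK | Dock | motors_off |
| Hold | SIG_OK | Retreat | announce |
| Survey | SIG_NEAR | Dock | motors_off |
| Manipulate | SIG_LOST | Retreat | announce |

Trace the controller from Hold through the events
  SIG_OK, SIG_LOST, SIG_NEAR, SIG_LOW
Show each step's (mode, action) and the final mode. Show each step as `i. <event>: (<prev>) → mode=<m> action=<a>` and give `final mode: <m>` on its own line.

final mode: Survey

1. SIG_OK: (Hold) → mode=Retreat action=announce
2. SIG_LOST: (Retreat) → mode=Manipulate action=announce
3. SIG_NEAR: (Manipulate) → mode=Manipulate action=motors_off
4. SIG_LOW: (Manipulate) → mode=Survey action=motors_on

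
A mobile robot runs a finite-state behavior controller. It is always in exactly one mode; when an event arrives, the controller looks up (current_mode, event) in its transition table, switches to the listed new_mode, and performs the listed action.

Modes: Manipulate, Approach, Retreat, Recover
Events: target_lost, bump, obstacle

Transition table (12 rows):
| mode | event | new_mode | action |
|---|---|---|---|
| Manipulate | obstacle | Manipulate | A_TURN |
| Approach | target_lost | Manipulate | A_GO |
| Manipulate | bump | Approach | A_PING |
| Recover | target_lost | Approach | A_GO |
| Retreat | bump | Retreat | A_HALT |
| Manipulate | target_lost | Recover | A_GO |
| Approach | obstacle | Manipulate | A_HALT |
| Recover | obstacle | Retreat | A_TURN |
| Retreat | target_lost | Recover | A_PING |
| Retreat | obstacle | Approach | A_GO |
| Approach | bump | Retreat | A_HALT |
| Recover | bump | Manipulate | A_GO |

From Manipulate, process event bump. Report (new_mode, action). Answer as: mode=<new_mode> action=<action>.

current mode = Manipulate; filter table to that mode:
  (Manipulate, obstacle) → (Manipulate, A_TURN)
  (Manipulate, bump) → (Approach, A_PING)  ← event matches
  (Manipulate, target_lost) → (Recover, A_GO)
event = bump selects (Approach, A_PING)

mode=Approach action=A_PING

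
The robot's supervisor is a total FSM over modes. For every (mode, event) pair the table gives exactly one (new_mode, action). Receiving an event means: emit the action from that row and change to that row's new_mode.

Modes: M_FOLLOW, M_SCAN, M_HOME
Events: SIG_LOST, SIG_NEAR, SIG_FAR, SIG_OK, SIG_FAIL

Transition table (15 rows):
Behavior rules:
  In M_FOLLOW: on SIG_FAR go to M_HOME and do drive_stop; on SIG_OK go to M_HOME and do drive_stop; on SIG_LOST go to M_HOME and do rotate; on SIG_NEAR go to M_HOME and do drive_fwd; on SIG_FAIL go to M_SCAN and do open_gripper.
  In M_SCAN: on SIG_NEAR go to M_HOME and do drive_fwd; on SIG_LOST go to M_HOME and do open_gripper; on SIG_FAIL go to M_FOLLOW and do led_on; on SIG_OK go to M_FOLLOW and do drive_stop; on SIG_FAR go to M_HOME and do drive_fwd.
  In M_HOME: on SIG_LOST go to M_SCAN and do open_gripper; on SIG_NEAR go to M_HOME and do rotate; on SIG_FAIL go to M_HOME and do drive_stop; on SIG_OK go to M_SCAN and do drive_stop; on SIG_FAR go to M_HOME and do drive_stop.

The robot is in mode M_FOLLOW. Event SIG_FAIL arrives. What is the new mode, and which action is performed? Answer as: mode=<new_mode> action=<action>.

mode=M_SCAN action=open_gripper

current mode = M_FOLLOW; filter table to that mode:
  (M_FOLLOW, SIG_FAR) → (M_HOME, drive_stop)
  (M_FOLLOW, SIG_OK) → (M_HOME, drive_stop)
  (M_FOLLOW, SIG_LOST) → (M_HOME, rotate)
  (M_FOLLOW, SIG_NEAR) → (M_HOME, drive_fwd)
  (M_FOLLOW, SIG_FAIL) → (M_SCAN, open_gripper)  ← event matches
event = SIG_FAIL selects (M_SCAN, open_gripper)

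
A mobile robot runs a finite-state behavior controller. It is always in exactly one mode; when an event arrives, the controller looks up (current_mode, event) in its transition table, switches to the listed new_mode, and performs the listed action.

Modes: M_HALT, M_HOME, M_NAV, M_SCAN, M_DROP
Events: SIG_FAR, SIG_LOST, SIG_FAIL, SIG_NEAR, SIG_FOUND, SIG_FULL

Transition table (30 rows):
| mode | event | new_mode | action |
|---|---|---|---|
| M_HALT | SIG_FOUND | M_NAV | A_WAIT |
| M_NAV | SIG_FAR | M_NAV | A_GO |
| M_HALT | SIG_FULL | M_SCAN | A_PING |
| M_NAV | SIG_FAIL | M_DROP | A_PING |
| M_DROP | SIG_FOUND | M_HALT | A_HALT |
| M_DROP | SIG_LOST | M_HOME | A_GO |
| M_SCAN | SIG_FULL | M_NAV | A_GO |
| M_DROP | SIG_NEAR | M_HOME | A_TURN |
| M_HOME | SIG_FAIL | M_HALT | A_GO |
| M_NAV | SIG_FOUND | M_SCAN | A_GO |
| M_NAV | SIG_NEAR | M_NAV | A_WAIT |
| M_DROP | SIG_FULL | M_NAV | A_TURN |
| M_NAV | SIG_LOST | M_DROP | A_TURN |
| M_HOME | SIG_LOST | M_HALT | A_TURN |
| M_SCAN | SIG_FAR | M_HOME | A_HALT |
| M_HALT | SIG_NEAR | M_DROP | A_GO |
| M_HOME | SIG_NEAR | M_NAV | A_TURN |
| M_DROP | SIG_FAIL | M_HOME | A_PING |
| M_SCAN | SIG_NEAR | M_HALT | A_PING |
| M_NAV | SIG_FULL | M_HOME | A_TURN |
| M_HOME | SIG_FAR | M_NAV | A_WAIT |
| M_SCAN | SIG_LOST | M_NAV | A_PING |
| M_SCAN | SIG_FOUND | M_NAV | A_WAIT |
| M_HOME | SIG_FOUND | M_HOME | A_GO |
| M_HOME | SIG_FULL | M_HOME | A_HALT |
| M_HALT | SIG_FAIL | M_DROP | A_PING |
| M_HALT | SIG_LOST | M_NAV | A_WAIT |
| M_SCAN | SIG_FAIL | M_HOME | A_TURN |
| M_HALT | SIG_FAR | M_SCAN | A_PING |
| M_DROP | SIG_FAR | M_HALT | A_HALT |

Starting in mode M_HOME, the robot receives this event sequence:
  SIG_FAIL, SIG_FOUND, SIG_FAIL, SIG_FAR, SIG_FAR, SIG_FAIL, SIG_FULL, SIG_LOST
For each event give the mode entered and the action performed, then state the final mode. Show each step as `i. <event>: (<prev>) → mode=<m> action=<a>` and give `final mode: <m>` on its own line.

1. SIG_FAIL: (M_HOME) → mode=M_HALT action=A_GO
2. SIG_FOUND: (M_HALT) → mode=M_NAV action=A_WAIT
3. SIG_FAIL: (M_NAV) → mode=M_DROP action=A_PING
4. SIG_FAR: (M_DROP) → mode=M_HALT action=A_HALT
5. SIG_FAR: (M_HALT) → mode=M_SCAN action=A_PING
6. SIG_FAIL: (M_SCAN) → mode=M_HOME action=A_TURN
7. SIG_FULL: (M_HOME) → mode=M_HOME action=A_HALT
8. SIG_LOST: (M_HOME) → mode=M_HALT action=A_TURN

final mode: M_HALT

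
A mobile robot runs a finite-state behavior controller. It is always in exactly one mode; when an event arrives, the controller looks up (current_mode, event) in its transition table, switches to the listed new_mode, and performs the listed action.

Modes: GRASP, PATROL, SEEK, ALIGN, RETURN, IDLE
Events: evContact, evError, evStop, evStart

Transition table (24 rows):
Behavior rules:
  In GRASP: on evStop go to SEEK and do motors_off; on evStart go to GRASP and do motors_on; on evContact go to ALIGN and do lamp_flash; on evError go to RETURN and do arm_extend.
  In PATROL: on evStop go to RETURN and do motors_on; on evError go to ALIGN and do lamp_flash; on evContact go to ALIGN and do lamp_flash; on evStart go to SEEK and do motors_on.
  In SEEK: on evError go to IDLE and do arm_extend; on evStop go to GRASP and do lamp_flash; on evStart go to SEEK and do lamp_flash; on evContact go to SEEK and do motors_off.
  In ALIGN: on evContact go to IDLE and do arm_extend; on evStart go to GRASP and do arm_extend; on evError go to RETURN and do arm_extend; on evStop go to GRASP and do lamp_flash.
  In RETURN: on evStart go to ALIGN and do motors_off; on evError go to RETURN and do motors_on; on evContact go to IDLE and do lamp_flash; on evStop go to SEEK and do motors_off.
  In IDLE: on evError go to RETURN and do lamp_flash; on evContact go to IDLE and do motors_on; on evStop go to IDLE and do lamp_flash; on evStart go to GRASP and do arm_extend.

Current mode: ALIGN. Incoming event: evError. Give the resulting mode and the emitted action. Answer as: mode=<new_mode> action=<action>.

current mode = ALIGN; filter table to that mode:
  (ALIGN, evContact) → (IDLE, arm_extend)
  (ALIGN, evStart) → (GRASP, arm_extend)
  (ALIGN, evError) → (RETURN, arm_extend)  ← event matches
  (ALIGN, evStop) → (GRASP, lamp_flash)
event = evError selects (RETURN, arm_extend)

mode=RETURN action=arm_extend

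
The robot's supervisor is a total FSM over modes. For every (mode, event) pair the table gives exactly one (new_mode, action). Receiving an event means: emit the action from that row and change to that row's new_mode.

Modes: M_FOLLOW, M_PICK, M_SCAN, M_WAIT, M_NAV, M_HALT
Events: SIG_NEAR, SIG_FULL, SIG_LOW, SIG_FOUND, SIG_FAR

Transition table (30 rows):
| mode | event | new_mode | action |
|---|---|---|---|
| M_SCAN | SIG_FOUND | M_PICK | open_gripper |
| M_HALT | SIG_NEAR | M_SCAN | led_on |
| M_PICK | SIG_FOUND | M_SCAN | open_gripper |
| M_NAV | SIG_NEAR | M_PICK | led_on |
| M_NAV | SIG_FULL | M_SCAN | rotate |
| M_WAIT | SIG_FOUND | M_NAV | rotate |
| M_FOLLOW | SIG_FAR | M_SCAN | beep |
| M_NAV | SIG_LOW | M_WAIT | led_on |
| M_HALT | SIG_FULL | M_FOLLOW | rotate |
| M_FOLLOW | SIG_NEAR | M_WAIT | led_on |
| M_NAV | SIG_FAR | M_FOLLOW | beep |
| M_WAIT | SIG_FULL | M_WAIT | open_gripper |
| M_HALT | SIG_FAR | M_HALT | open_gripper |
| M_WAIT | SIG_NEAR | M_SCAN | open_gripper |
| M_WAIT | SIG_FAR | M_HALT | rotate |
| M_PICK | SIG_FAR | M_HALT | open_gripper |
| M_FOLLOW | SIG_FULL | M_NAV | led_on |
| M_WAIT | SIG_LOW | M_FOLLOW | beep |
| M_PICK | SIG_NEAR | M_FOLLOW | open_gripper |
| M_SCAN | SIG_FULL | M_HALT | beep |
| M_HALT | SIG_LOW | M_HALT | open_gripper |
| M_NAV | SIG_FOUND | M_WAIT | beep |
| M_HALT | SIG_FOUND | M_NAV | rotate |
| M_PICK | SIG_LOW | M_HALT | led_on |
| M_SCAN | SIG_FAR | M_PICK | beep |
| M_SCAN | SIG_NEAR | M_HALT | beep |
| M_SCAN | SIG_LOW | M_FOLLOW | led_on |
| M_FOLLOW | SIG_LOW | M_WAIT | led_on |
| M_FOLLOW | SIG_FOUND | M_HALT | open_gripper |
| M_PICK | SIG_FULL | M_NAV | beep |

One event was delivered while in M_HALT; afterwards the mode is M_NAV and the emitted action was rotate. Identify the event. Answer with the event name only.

SIG_FOUND

try SIG_NEAR: (M_HALT, SIG_NEAR) → (M_SCAN, led_on)
try SIG_FULL: (M_HALT, SIG_FULL) → (M_FOLLOW, rotate)
try SIG_LOW: (M_HALT, SIG_LOW) → (M_HALT, open_gripper)
try SIG_FOUND: (M_HALT, SIG_FOUND) → (M_NAV, rotate)  ← matches
try SIG_FAR: (M_HALT, SIG_FAR) → (M_HALT, open_gripper)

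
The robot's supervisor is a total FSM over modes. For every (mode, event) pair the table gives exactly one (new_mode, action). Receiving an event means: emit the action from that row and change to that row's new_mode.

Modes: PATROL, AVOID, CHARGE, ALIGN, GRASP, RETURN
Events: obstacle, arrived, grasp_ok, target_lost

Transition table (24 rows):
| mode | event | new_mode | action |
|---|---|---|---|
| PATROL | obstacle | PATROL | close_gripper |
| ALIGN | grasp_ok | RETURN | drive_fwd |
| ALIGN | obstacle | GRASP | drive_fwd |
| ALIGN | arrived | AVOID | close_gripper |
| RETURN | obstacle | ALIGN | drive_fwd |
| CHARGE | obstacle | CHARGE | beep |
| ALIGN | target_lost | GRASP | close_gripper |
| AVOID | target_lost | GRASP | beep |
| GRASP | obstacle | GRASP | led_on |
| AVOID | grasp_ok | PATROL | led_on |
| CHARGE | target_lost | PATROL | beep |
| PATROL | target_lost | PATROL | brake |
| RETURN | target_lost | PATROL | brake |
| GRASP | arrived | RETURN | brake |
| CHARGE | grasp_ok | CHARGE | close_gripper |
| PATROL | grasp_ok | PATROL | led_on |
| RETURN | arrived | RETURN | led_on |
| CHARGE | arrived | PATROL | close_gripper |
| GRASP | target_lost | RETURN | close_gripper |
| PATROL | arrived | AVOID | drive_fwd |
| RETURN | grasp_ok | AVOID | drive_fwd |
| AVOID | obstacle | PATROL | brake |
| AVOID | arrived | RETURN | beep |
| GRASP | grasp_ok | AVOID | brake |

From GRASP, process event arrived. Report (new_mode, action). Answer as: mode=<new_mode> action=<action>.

mode=RETURN action=brake

current mode = GRASP; filter table to that mode:
  (GRASP, obstacle) → (GRASP, led_on)
  (GRASP, arrived) → (RETURN, brake)  ← event matches
  (GRASP, target_lost) → (RETURN, close_gripper)
  (GRASP, grasp_ok) → (AVOID, brake)
event = arrived selects (RETURN, brake)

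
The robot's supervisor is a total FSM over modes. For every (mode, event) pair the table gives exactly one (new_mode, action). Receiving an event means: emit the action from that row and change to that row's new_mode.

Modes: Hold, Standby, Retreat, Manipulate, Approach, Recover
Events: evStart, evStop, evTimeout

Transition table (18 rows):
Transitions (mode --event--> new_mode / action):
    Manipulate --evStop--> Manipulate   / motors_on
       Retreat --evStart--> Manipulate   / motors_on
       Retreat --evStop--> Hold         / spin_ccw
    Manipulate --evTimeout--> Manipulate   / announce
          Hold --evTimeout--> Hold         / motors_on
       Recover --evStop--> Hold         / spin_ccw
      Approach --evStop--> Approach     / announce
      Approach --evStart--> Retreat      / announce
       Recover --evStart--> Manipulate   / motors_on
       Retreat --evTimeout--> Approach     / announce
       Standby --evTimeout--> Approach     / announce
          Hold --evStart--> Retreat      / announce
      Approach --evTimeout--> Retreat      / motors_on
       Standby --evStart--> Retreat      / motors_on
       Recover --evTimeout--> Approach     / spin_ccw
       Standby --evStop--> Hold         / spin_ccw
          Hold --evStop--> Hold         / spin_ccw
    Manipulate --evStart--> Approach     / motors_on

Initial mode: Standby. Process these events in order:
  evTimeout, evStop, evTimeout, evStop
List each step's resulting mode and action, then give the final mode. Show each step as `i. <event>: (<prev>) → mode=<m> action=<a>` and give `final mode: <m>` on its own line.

final mode: Hold

1. evTimeout: (Standby) → mode=Approach action=announce
2. evStop: (Approach) → mode=Approach action=announce
3. evTimeout: (Approach) → mode=Retreat action=motors_on
4. evStop: (Retreat) → mode=Hold action=spin_ccw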